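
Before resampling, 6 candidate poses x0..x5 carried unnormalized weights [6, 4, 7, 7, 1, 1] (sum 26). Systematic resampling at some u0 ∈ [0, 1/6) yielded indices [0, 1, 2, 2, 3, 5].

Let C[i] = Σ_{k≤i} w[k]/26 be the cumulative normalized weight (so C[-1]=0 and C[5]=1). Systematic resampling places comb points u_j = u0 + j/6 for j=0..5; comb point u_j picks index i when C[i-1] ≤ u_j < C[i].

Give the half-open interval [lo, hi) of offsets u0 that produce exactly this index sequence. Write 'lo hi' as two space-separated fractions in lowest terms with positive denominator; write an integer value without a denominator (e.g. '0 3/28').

5/39 2/13

C = [3/13, 5/13, 17/26, 12/13, 25/26, 1]
j=0 picked index 0: u0 ∈ [0, 3/13)
j=1 picked index 1: u0 ∈ [5/78, 17/78)
j=2 picked index 2: u0 ∈ [2/39, 25/78)
j=3 picked index 2: u0 ∈ [-3/26, 2/13)
j=4 picked index 3: u0 ∈ [-1/78, 10/39)
j=5 picked index 5: u0 ∈ [5/39, 1/6)
intersection: [5/39, 2/13)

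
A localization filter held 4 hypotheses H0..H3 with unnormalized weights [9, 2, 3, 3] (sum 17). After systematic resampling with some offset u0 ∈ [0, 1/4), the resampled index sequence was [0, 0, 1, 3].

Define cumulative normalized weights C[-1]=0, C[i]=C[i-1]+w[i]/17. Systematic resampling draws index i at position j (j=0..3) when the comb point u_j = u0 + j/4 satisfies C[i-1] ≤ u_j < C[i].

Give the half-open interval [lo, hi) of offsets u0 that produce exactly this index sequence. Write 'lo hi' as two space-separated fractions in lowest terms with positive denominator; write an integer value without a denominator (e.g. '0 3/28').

C = [9/17, 11/17, 14/17, 1]
j=0 picked index 0: u0 ∈ [0, 9/17)
j=1 picked index 0: u0 ∈ [-1/4, 19/68)
j=2 picked index 1: u0 ∈ [1/34, 5/34)
j=3 picked index 3: u0 ∈ [5/68, 1/4)
intersection: [5/68, 5/34)

5/68 5/34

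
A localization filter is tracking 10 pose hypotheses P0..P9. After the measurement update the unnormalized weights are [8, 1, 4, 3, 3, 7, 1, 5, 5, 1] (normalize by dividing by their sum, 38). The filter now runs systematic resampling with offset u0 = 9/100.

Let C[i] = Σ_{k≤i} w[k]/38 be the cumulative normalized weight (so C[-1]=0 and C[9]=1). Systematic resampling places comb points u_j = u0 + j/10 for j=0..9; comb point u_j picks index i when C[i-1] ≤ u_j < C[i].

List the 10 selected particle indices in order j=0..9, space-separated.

C = [4/19, 9/38, 13/38, 8/19, 1/2, 13/19, 27/38, 16/19, 37/38, 1]
j=0: u_0=9/100 ∈ [0, 4/19) → index 0
j=1: u_1=19/100 ∈ [0, 4/19) → index 0
j=2: u_2=29/100 ∈ [9/38, 13/38) → index 2
j=3: u_3=39/100 ∈ [13/38, 8/19) → index 3
j=4: u_4=49/100 ∈ [8/19, 1/2) → index 4
j=5: u_5=59/100 ∈ [1/2, 13/19) → index 5
j=6: u_6=69/100 ∈ [13/19, 27/38) → index 6
j=7: u_7=79/100 ∈ [27/38, 16/19) → index 7
j=8: u_8=89/100 ∈ [16/19, 37/38) → index 8
j=9: u_9=99/100 ∈ [37/38, 1) → index 9

0 0 2 3 4 5 6 7 8 9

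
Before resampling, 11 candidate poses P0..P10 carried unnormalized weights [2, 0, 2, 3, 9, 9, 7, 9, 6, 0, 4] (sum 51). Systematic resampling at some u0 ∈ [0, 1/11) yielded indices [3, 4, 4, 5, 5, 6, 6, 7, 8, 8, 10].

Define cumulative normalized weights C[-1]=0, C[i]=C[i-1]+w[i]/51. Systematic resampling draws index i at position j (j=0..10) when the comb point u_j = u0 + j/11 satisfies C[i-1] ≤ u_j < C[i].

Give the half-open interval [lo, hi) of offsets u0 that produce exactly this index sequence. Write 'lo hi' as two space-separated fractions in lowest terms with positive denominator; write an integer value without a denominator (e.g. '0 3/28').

C = [2/51, 2/51, 4/51, 7/51, 16/51, 25/51, 32/51, 41/51, 47/51, 47/51, 1]
j=0 picked index 3: u0 ∈ [4/51, 7/51)
j=1 picked index 4: u0 ∈ [26/561, 125/561)
j=2 picked index 4: u0 ∈ [-25/561, 74/561)
j=3 picked index 5: u0 ∈ [23/561, 122/561)
j=4 picked index 5: u0 ∈ [-28/561, 71/561)
j=5 picked index 6: u0 ∈ [20/561, 97/561)
j=6 picked index 6: u0 ∈ [-31/561, 46/561)
j=7 picked index 7: u0 ∈ [-5/561, 94/561)
j=8 picked index 8: u0 ∈ [43/561, 109/561)
j=9 picked index 8: u0 ∈ [-8/561, 58/561)
j=10 picked index 10: u0 ∈ [7/561, 1/11)
intersection: [4/51, 46/561)

4/51 46/561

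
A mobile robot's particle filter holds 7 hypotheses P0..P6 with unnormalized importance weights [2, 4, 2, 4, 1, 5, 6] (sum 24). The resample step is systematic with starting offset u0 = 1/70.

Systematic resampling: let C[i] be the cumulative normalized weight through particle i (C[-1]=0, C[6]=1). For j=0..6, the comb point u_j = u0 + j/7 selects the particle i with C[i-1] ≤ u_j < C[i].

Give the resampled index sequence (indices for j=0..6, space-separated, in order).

C = [1/12, 1/4, 1/3, 1/2, 13/24, 3/4, 1]
j=0: u_0=1/70 ∈ [0, 1/12) → index 0
j=1: u_1=11/70 ∈ [1/12, 1/4) → index 1
j=2: u_2=3/10 ∈ [1/4, 1/3) → index 2
j=3: u_3=31/70 ∈ [1/3, 1/2) → index 3
j=4: u_4=41/70 ∈ [13/24, 3/4) → index 5
j=5: u_5=51/70 ∈ [13/24, 3/4) → index 5
j=6: u_6=61/70 ∈ [3/4, 1) → index 6

0 1 2 3 5 5 6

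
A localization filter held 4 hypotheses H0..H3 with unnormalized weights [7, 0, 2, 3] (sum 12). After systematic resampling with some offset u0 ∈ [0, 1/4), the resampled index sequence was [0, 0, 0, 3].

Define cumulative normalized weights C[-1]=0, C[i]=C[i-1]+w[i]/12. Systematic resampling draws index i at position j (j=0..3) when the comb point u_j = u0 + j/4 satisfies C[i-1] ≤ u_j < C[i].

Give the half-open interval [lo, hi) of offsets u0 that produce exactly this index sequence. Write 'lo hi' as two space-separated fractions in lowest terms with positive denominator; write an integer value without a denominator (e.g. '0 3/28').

0 1/12

C = [7/12, 7/12, 3/4, 1]
j=0 picked index 0: u0 ∈ [0, 7/12)
j=1 picked index 0: u0 ∈ [-1/4, 1/3)
j=2 picked index 0: u0 ∈ [-1/2, 1/12)
j=3 picked index 3: u0 ∈ [0, 1/4)
intersection: [0, 1/12)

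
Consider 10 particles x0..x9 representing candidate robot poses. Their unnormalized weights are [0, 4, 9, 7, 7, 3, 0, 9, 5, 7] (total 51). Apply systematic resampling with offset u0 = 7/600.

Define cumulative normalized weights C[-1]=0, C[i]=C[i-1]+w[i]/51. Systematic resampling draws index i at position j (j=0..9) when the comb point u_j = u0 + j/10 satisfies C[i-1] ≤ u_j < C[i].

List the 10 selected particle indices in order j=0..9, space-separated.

C = [0, 4/51, 13/51, 20/51, 9/17, 10/17, 10/17, 13/17, 44/51, 1]
j=0: u_0=7/600 ∈ [0, 4/51) → index 1
j=1: u_1=67/600 ∈ [4/51, 13/51) → index 2
j=2: u_2=127/600 ∈ [4/51, 13/51) → index 2
j=3: u_3=187/600 ∈ [13/51, 20/51) → index 3
j=4: u_4=247/600 ∈ [20/51, 9/17) → index 4
j=5: u_5=307/600 ∈ [20/51, 9/17) → index 4
j=6: u_6=367/600 ∈ [10/17, 13/17) → index 7
j=7: u_7=427/600 ∈ [10/17, 13/17) → index 7
j=8: u_8=487/600 ∈ [13/17, 44/51) → index 8
j=9: u_9=547/600 ∈ [44/51, 1) → index 9

1 2 2 3 4 4 7 7 8 9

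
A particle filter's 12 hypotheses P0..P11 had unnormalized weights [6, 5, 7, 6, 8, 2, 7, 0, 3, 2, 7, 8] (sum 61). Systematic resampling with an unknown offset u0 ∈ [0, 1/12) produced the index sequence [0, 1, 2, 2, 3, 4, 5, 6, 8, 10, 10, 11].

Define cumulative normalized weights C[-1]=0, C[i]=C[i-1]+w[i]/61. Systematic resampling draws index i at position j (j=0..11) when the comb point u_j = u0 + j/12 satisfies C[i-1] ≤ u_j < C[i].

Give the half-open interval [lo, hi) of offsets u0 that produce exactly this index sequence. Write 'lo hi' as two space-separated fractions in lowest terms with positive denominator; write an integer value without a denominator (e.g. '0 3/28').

3/122 13/366

C = [6/61, 11/61, 18/61, 24/61, 32/61, 34/61, 41/61, 41/61, 44/61, 46/61, 53/61, 1]
j=0 picked index 0: u0 ∈ [0, 6/61)
j=1 picked index 1: u0 ∈ [11/732, 71/732)
j=2 picked index 2: u0 ∈ [5/366, 47/366)
j=3 picked index 2: u0 ∈ [-17/244, 11/244)
j=4 picked index 3: u0 ∈ [-7/183, 11/183)
j=5 picked index 4: u0 ∈ [-17/732, 79/732)
j=6 picked index 5: u0 ∈ [3/122, 7/122)
j=7 picked index 6: u0 ∈ [-19/732, 65/732)
j=8 picked index 8: u0 ∈ [1/183, 10/183)
j=9 picked index 10: u0 ∈ [1/244, 29/244)
j=10 picked index 10: u0 ∈ [-29/366, 13/366)
j=11 picked index 11: u0 ∈ [-35/732, 1/12)
intersection: [3/122, 13/366)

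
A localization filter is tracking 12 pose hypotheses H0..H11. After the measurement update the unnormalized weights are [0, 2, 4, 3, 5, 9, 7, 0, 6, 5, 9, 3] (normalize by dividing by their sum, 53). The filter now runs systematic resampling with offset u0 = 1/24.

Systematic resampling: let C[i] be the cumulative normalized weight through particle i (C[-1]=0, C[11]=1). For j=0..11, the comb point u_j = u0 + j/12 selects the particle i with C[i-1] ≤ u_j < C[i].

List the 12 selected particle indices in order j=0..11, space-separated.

2 3 4 5 5 6 6 8 9 10 10 11

C = [0, 2/53, 6/53, 9/53, 14/53, 23/53, 30/53, 30/53, 36/53, 41/53, 50/53, 1]
j=0: u_0=1/24 ∈ [2/53, 6/53) → index 2
j=1: u_1=1/8 ∈ [6/53, 9/53) → index 3
j=2: u_2=5/24 ∈ [9/53, 14/53) → index 4
j=3: u_3=7/24 ∈ [14/53, 23/53) → index 5
j=4: u_4=3/8 ∈ [14/53, 23/53) → index 5
j=5: u_5=11/24 ∈ [23/53, 30/53) → index 6
j=6: u_6=13/24 ∈ [23/53, 30/53) → index 6
j=7: u_7=5/8 ∈ [30/53, 36/53) → index 8
j=8: u_8=17/24 ∈ [36/53, 41/53) → index 9
j=9: u_9=19/24 ∈ [41/53, 50/53) → index 10
j=10: u_10=7/8 ∈ [41/53, 50/53) → index 10
j=11: u_11=23/24 ∈ [50/53, 1) → index 11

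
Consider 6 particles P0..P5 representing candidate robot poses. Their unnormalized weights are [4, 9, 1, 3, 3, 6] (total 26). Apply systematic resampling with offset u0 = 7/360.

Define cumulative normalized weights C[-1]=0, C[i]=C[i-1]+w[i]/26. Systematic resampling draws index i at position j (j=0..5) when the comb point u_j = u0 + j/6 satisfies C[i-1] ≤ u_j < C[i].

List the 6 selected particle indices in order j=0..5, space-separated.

C = [2/13, 1/2, 7/13, 17/26, 10/13, 1]
j=0: u_0=7/360 ∈ [0, 2/13) → index 0
j=1: u_1=67/360 ∈ [2/13, 1/2) → index 1
j=2: u_2=127/360 ∈ [2/13, 1/2) → index 1
j=3: u_3=187/360 ∈ [1/2, 7/13) → index 2
j=4: u_4=247/360 ∈ [17/26, 10/13) → index 4
j=5: u_5=307/360 ∈ [10/13, 1) → index 5

0 1 1 2 4 5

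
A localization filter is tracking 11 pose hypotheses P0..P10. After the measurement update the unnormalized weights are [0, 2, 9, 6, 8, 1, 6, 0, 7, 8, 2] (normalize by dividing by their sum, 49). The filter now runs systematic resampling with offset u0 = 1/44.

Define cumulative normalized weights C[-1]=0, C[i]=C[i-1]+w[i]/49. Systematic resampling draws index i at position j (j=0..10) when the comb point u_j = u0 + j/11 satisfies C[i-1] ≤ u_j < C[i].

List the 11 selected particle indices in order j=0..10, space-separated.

C = [0, 2/49, 11/49, 17/49, 25/49, 26/49, 32/49, 32/49, 39/49, 47/49, 1]
j=0: u_0=1/44 ∈ [0, 2/49) → index 1
j=1: u_1=5/44 ∈ [2/49, 11/49) → index 2
j=2: u_2=9/44 ∈ [2/49, 11/49) → index 2
j=3: u_3=13/44 ∈ [11/49, 17/49) → index 3
j=4: u_4=17/44 ∈ [17/49, 25/49) → index 4
j=5: u_5=21/44 ∈ [17/49, 25/49) → index 4
j=6: u_6=25/44 ∈ [26/49, 32/49) → index 6
j=7: u_7=29/44 ∈ [32/49, 39/49) → index 8
j=8: u_8=3/4 ∈ [32/49, 39/49) → index 8
j=9: u_9=37/44 ∈ [39/49, 47/49) → index 9
j=10: u_10=41/44 ∈ [39/49, 47/49) → index 9

1 2 2 3 4 4 6 8 8 9 9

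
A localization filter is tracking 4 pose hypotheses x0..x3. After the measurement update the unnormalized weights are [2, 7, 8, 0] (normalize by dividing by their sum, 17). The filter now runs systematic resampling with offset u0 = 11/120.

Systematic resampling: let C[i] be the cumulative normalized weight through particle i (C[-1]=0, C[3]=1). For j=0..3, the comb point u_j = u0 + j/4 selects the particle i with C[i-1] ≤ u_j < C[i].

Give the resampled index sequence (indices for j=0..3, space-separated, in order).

C = [2/17, 9/17, 1, 1]
j=0: u_0=11/120 ∈ [0, 2/17) → index 0
j=1: u_1=41/120 ∈ [2/17, 9/17) → index 1
j=2: u_2=71/120 ∈ [9/17, 1) → index 2
j=3: u_3=101/120 ∈ [9/17, 1) → index 2

0 1 2 2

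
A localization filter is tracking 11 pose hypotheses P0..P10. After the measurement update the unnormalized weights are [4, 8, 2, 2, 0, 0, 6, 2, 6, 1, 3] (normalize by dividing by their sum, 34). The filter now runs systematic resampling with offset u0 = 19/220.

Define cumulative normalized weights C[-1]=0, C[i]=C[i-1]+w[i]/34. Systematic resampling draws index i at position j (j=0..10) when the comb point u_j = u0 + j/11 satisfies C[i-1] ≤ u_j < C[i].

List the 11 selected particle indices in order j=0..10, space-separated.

C = [2/17, 6/17, 7/17, 8/17, 8/17, 8/17, 11/17, 12/17, 15/17, 31/34, 1]
j=0: u_0=19/220 ∈ [0, 2/17) → index 0
j=1: u_1=39/220 ∈ [2/17, 6/17) → index 1
j=2: u_2=59/220 ∈ [2/17, 6/17) → index 1
j=3: u_3=79/220 ∈ [6/17, 7/17) → index 2
j=4: u_4=9/20 ∈ [7/17, 8/17) → index 3
j=5: u_5=119/220 ∈ [8/17, 11/17) → index 6
j=6: u_6=139/220 ∈ [8/17, 11/17) → index 6
j=7: u_7=159/220 ∈ [12/17, 15/17) → index 8
j=8: u_8=179/220 ∈ [12/17, 15/17) → index 8
j=9: u_9=199/220 ∈ [15/17, 31/34) → index 9
j=10: u_10=219/220 ∈ [31/34, 1) → index 10

0 1 1 2 3 6 6 8 8 9 10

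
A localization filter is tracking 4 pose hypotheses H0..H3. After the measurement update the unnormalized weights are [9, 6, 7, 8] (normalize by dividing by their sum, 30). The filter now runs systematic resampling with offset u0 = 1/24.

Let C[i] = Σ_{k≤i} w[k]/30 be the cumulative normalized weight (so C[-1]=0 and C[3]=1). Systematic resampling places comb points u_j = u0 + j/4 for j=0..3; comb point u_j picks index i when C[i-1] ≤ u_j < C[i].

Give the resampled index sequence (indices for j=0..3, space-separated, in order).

C = [3/10, 1/2, 11/15, 1]
j=0: u_0=1/24 ∈ [0, 3/10) → index 0
j=1: u_1=7/24 ∈ [0, 3/10) → index 0
j=2: u_2=13/24 ∈ [1/2, 11/15) → index 2
j=3: u_3=19/24 ∈ [11/15, 1) → index 3

0 0 2 3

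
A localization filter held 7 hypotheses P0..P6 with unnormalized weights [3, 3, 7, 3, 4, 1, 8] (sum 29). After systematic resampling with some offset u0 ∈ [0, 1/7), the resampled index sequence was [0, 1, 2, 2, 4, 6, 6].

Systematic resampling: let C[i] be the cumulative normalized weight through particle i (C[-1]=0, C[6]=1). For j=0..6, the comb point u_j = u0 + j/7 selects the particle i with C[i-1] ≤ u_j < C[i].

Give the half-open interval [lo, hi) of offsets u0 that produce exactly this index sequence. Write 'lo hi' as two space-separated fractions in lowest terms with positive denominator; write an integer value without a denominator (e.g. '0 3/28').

2/203 4/203

C = [3/29, 6/29, 13/29, 16/29, 20/29, 21/29, 1]
j=0 picked index 0: u0 ∈ [0, 3/29)
j=1 picked index 1: u0 ∈ [-8/203, 13/203)
j=2 picked index 2: u0 ∈ [-16/203, 33/203)
j=3 picked index 2: u0 ∈ [-45/203, 4/203)
j=4 picked index 4: u0 ∈ [-4/203, 24/203)
j=5 picked index 6: u0 ∈ [2/203, 2/7)
j=6 picked index 6: u0 ∈ [-27/203, 1/7)
intersection: [2/203, 4/203)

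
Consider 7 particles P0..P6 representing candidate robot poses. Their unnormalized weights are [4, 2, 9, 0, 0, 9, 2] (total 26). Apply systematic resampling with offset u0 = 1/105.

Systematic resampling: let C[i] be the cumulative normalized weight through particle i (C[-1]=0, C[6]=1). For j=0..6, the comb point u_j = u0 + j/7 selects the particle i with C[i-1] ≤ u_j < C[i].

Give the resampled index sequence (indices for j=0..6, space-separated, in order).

C = [2/13, 3/13, 15/26, 15/26, 15/26, 12/13, 1]
j=0: u_0=1/105 ∈ [0, 2/13) → index 0
j=1: u_1=16/105 ∈ [0, 2/13) → index 0
j=2: u_2=31/105 ∈ [3/13, 15/26) → index 2
j=3: u_3=46/105 ∈ [3/13, 15/26) → index 2
j=4: u_4=61/105 ∈ [15/26, 12/13) → index 5
j=5: u_5=76/105 ∈ [15/26, 12/13) → index 5
j=6: u_6=13/15 ∈ [15/26, 12/13) → index 5

0 0 2 2 5 5 5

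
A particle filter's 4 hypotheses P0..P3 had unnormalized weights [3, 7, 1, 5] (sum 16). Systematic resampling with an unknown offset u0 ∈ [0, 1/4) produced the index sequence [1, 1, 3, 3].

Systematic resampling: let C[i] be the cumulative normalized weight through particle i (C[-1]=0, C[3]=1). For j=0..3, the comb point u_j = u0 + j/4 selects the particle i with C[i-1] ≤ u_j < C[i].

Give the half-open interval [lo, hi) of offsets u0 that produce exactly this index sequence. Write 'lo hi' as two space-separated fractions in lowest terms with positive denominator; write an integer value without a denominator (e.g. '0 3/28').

3/16 1/4

C = [3/16, 5/8, 11/16, 1]
j=0 picked index 1: u0 ∈ [3/16, 5/8)
j=1 picked index 1: u0 ∈ [-1/16, 3/8)
j=2 picked index 3: u0 ∈ [3/16, 1/2)
j=3 picked index 3: u0 ∈ [-1/16, 1/4)
intersection: [3/16, 1/4)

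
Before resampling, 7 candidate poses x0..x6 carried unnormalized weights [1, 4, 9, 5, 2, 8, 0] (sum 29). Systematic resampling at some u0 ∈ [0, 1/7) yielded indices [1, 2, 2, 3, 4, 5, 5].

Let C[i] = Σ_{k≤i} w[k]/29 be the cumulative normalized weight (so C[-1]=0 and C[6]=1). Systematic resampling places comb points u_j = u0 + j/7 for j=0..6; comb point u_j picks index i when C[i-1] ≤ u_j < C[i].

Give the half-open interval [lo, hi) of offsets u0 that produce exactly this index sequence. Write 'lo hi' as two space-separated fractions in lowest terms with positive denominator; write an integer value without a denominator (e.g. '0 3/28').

C = [1/29, 5/29, 14/29, 19/29, 21/29, 1, 1]
j=0 picked index 1: u0 ∈ [1/29, 5/29)
j=1 picked index 2: u0 ∈ [6/203, 69/203)
j=2 picked index 2: u0 ∈ [-23/203, 40/203)
j=3 picked index 3: u0 ∈ [11/203, 46/203)
j=4 picked index 4: u0 ∈ [17/203, 31/203)
j=5 picked index 5: u0 ∈ [2/203, 2/7)
j=6 picked index 5: u0 ∈ [-27/203, 1/7)
intersection: [17/203, 1/7)

17/203 1/7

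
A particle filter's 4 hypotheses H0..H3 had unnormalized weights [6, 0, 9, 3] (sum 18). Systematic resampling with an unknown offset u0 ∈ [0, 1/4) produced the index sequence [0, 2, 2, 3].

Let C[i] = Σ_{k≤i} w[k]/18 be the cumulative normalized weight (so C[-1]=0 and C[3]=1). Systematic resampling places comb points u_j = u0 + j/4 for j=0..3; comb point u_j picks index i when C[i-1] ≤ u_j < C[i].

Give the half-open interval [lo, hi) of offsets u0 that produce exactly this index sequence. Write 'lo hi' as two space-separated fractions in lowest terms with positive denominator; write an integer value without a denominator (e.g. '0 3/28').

C = [1/3, 1/3, 5/6, 1]
j=0 picked index 0: u0 ∈ [0, 1/3)
j=1 picked index 2: u0 ∈ [1/12, 7/12)
j=2 picked index 2: u0 ∈ [-1/6, 1/3)
j=3 picked index 3: u0 ∈ [1/12, 1/4)
intersection: [1/12, 1/4)

1/12 1/4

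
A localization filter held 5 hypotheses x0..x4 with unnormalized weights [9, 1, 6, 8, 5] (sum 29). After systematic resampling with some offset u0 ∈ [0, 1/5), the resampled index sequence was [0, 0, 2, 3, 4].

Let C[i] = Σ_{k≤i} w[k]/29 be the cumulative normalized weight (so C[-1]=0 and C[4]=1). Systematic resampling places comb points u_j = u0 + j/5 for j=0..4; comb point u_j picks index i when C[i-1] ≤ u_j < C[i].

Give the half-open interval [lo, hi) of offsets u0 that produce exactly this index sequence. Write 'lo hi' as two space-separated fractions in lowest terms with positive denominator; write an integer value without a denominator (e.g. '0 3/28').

4/145 16/145

C = [9/29, 10/29, 16/29, 24/29, 1]
j=0 picked index 0: u0 ∈ [0, 9/29)
j=1 picked index 0: u0 ∈ [-1/5, 16/145)
j=2 picked index 2: u0 ∈ [-8/145, 22/145)
j=3 picked index 3: u0 ∈ [-7/145, 33/145)
j=4 picked index 4: u0 ∈ [4/145, 1/5)
intersection: [4/145, 16/145)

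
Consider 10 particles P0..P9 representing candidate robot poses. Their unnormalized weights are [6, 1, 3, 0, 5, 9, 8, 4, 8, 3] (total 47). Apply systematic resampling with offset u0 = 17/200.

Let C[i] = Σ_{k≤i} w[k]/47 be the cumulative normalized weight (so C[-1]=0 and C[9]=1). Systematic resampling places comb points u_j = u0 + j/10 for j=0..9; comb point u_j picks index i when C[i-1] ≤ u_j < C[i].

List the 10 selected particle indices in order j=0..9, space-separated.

C = [6/47, 7/47, 10/47, 10/47, 15/47, 24/47, 32/47, 36/47, 44/47, 1]
j=0: u_0=17/200 ∈ [0, 6/47) → index 0
j=1: u_1=37/200 ∈ [7/47, 10/47) → index 2
j=2: u_2=57/200 ∈ [10/47, 15/47) → index 4
j=3: u_3=77/200 ∈ [15/47, 24/47) → index 5
j=4: u_4=97/200 ∈ [15/47, 24/47) → index 5
j=5: u_5=117/200 ∈ [24/47, 32/47) → index 6
j=6: u_6=137/200 ∈ [32/47, 36/47) → index 7
j=7: u_7=157/200 ∈ [36/47, 44/47) → index 8
j=8: u_8=177/200 ∈ [36/47, 44/47) → index 8
j=9: u_9=197/200 ∈ [44/47, 1) → index 9

0 2 4 5 5 6 7 8 8 9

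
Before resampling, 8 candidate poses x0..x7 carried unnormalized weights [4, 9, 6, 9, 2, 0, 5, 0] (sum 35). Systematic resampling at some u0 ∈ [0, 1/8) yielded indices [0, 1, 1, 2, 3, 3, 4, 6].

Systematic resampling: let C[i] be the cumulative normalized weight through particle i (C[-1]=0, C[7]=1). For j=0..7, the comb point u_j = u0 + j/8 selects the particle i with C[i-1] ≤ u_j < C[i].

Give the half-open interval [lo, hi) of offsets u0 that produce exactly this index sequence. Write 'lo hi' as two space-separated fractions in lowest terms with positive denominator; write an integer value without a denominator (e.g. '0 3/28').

1/20 3/28

C = [4/35, 13/35, 19/35, 4/5, 6/7, 6/7, 1, 1]
j=0 picked index 0: u0 ∈ [0, 4/35)
j=1 picked index 1: u0 ∈ [-3/280, 69/280)
j=2 picked index 1: u0 ∈ [-19/140, 17/140)
j=3 picked index 2: u0 ∈ [-1/280, 47/280)
j=4 picked index 3: u0 ∈ [3/70, 3/10)
j=5 picked index 3: u0 ∈ [-23/280, 7/40)
j=6 picked index 4: u0 ∈ [1/20, 3/28)
j=7 picked index 6: u0 ∈ [-1/56, 1/8)
intersection: [1/20, 3/28)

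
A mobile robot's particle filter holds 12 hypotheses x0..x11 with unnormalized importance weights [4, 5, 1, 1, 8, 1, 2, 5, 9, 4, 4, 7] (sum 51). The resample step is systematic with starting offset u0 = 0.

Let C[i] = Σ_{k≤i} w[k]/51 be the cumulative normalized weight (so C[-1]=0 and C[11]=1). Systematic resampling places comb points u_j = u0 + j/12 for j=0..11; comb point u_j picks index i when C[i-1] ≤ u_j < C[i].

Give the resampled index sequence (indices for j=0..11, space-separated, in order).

0 1 1 4 4 6 7 8 8 9 10 11

C = [4/51, 3/17, 10/51, 11/51, 19/51, 20/51, 22/51, 9/17, 12/17, 40/51, 44/51, 1]
j=0: u_0=0 ∈ [0, 4/51) → index 0
j=1: u_1=1/12 ∈ [4/51, 3/17) → index 1
j=2: u_2=1/6 ∈ [4/51, 3/17) → index 1
j=3: u_3=1/4 ∈ [11/51, 19/51) → index 4
j=4: u_4=1/3 ∈ [11/51, 19/51) → index 4
j=5: u_5=5/12 ∈ [20/51, 22/51) → index 6
j=6: u_6=1/2 ∈ [22/51, 9/17) → index 7
j=7: u_7=7/12 ∈ [9/17, 12/17) → index 8
j=8: u_8=2/3 ∈ [9/17, 12/17) → index 8
j=9: u_9=3/4 ∈ [12/17, 40/51) → index 9
j=10: u_10=5/6 ∈ [40/51, 44/51) → index 10
j=11: u_11=11/12 ∈ [44/51, 1) → index 11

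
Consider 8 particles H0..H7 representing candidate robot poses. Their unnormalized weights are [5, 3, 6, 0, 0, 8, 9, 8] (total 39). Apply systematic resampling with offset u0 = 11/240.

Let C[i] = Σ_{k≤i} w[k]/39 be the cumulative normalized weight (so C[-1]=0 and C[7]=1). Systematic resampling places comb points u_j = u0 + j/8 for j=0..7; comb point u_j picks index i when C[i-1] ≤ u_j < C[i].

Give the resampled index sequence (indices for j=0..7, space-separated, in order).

0 1 2 5 5 6 7 7

C = [5/39, 8/39, 14/39, 14/39, 14/39, 22/39, 31/39, 1]
j=0: u_0=11/240 ∈ [0, 5/39) → index 0
j=1: u_1=41/240 ∈ [5/39, 8/39) → index 1
j=2: u_2=71/240 ∈ [8/39, 14/39) → index 2
j=3: u_3=101/240 ∈ [14/39, 22/39) → index 5
j=4: u_4=131/240 ∈ [14/39, 22/39) → index 5
j=5: u_5=161/240 ∈ [22/39, 31/39) → index 6
j=6: u_6=191/240 ∈ [31/39, 1) → index 7
j=7: u_7=221/240 ∈ [31/39, 1) → index 7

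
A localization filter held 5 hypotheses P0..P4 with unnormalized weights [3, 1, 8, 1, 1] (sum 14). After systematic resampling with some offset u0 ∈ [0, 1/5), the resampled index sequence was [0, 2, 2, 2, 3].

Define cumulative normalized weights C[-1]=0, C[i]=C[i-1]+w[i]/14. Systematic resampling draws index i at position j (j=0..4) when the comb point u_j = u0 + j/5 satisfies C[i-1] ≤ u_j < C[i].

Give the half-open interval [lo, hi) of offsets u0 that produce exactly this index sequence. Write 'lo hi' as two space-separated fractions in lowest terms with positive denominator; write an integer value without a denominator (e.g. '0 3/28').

C = [3/14, 2/7, 6/7, 13/14, 1]
j=0 picked index 0: u0 ∈ [0, 3/14)
j=1 picked index 2: u0 ∈ [3/35, 23/35)
j=2 picked index 2: u0 ∈ [-4/35, 16/35)
j=3 picked index 2: u0 ∈ [-11/35, 9/35)
j=4 picked index 3: u0 ∈ [2/35, 9/70)
intersection: [3/35, 9/70)

3/35 9/70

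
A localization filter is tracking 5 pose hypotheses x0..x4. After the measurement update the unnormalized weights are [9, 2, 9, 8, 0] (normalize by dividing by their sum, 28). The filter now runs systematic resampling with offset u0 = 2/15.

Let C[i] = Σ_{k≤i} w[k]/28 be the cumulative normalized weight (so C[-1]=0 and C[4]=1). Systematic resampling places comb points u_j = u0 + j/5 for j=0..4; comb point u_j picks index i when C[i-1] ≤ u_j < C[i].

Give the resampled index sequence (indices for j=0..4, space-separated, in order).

0 1 2 3 3

C = [9/28, 11/28, 5/7, 1, 1]
j=0: u_0=2/15 ∈ [0, 9/28) → index 0
j=1: u_1=1/3 ∈ [9/28, 11/28) → index 1
j=2: u_2=8/15 ∈ [11/28, 5/7) → index 2
j=3: u_3=11/15 ∈ [5/7, 1) → index 3
j=4: u_4=14/15 ∈ [5/7, 1) → index 3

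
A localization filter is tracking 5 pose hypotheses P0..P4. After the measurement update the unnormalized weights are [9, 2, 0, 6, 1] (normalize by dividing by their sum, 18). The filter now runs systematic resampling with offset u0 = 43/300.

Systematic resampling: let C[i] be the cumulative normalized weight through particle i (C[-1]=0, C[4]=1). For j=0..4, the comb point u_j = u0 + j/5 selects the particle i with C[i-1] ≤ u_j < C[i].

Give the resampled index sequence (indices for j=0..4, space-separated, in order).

C = [1/2, 11/18, 11/18, 17/18, 1]
j=0: u_0=43/300 ∈ [0, 1/2) → index 0
j=1: u_1=103/300 ∈ [0, 1/2) → index 0
j=2: u_2=163/300 ∈ [1/2, 11/18) → index 1
j=3: u_3=223/300 ∈ [11/18, 17/18) → index 3
j=4: u_4=283/300 ∈ [11/18, 17/18) → index 3

0 0 1 3 3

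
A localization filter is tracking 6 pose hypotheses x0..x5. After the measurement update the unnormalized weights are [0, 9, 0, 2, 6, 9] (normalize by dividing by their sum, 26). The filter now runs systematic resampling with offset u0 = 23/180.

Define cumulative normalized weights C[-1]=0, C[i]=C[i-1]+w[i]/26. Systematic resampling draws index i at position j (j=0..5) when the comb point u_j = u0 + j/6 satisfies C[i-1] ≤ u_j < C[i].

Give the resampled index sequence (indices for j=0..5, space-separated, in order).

C = [0, 9/26, 9/26, 11/26, 17/26, 1]
j=0: u_0=23/180 ∈ [0, 9/26) → index 1
j=1: u_1=53/180 ∈ [0, 9/26) → index 1
j=2: u_2=83/180 ∈ [11/26, 17/26) → index 4
j=3: u_3=113/180 ∈ [11/26, 17/26) → index 4
j=4: u_4=143/180 ∈ [17/26, 1) → index 5
j=5: u_5=173/180 ∈ [17/26, 1) → index 5

1 1 4 4 5 5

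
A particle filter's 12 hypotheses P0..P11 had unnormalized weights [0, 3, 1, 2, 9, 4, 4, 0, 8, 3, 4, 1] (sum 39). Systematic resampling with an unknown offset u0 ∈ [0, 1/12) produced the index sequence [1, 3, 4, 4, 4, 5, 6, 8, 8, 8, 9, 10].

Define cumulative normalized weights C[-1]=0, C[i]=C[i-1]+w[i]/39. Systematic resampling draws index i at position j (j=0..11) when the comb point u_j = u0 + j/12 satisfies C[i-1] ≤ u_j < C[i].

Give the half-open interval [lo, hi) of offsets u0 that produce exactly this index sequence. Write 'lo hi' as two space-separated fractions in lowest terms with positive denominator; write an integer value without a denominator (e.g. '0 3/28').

C = [0, 1/13, 4/39, 2/13, 5/13, 19/39, 23/39, 23/39, 31/39, 34/39, 38/39, 1]
j=0 picked index 1: u0 ∈ [0, 1/13)
j=1 picked index 3: u0 ∈ [1/52, 11/156)
j=2 picked index 4: u0 ∈ [-1/78, 17/78)
j=3 picked index 4: u0 ∈ [-5/52, 7/52)
j=4 picked index 4: u0 ∈ [-7/39, 2/39)
j=5 picked index 5: u0 ∈ [-5/156, 11/156)
j=6 picked index 6: u0 ∈ [-1/78, 7/78)
j=7 picked index 8: u0 ∈ [1/156, 11/52)
j=8 picked index 8: u0 ∈ [-1/13, 5/39)
j=9 picked index 8: u0 ∈ [-25/156, 7/156)
j=10 picked index 9: u0 ∈ [-1/26, 1/26)
j=11 picked index 10: u0 ∈ [-7/156, 3/52)
intersection: [1/52, 1/26)

1/52 1/26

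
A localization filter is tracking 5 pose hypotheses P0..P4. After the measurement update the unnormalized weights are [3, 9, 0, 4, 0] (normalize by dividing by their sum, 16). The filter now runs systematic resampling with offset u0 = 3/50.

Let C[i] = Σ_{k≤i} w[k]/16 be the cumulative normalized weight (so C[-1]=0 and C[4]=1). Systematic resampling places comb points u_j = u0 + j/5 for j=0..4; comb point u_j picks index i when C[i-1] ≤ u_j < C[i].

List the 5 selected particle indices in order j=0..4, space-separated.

0 1 1 1 3

C = [3/16, 3/4, 3/4, 1, 1]
j=0: u_0=3/50 ∈ [0, 3/16) → index 0
j=1: u_1=13/50 ∈ [3/16, 3/4) → index 1
j=2: u_2=23/50 ∈ [3/16, 3/4) → index 1
j=3: u_3=33/50 ∈ [3/16, 3/4) → index 1
j=4: u_4=43/50 ∈ [3/4, 1) → index 3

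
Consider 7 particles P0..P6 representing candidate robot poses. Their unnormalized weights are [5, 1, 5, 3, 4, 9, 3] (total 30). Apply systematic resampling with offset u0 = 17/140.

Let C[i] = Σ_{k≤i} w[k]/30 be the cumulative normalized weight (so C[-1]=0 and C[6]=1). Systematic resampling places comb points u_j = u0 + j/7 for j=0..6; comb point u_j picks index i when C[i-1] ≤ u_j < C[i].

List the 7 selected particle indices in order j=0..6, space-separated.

0 2 3 4 5 5 6

C = [1/6, 1/5, 11/30, 7/15, 3/5, 9/10, 1]
j=0: u_0=17/140 ∈ [0, 1/6) → index 0
j=1: u_1=37/140 ∈ [1/5, 11/30) → index 2
j=2: u_2=57/140 ∈ [11/30, 7/15) → index 3
j=3: u_3=11/20 ∈ [7/15, 3/5) → index 4
j=4: u_4=97/140 ∈ [3/5, 9/10) → index 5
j=5: u_5=117/140 ∈ [3/5, 9/10) → index 5
j=6: u_6=137/140 ∈ [9/10, 1) → index 6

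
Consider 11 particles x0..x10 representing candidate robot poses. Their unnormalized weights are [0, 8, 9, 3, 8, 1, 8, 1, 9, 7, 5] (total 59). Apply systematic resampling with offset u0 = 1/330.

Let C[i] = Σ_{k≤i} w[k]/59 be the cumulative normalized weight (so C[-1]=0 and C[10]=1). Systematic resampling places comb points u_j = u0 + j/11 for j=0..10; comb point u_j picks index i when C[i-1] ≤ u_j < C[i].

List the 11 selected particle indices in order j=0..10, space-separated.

C = [0, 8/59, 17/59, 20/59, 28/59, 29/59, 37/59, 38/59, 47/59, 54/59, 1]
j=0: u_0=1/330 ∈ [0, 8/59) → index 1
j=1: u_1=31/330 ∈ [0, 8/59) → index 1
j=2: u_2=61/330 ∈ [8/59, 17/59) → index 2
j=3: u_3=91/330 ∈ [8/59, 17/59) → index 2
j=4: u_4=11/30 ∈ [20/59, 28/59) → index 4
j=5: u_5=151/330 ∈ [20/59, 28/59) → index 4
j=6: u_6=181/330 ∈ [29/59, 37/59) → index 6
j=7: u_7=211/330 ∈ [37/59, 38/59) → index 7
j=8: u_8=241/330 ∈ [38/59, 47/59) → index 8
j=9: u_9=271/330 ∈ [47/59, 54/59) → index 9
j=10: u_10=301/330 ∈ [47/59, 54/59) → index 9

1 1 2 2 4 4 6 7 8 9 9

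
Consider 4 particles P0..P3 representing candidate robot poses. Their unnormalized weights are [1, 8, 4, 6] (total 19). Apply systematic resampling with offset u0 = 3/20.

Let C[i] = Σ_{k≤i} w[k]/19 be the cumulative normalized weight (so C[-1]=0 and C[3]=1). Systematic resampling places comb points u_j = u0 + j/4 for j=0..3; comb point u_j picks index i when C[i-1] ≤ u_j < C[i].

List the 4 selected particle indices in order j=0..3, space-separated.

C = [1/19, 9/19, 13/19, 1]
j=0: u_0=3/20 ∈ [1/19, 9/19) → index 1
j=1: u_1=2/5 ∈ [1/19, 9/19) → index 1
j=2: u_2=13/20 ∈ [9/19, 13/19) → index 2
j=3: u_3=9/10 ∈ [13/19, 1) → index 3

1 1 2 3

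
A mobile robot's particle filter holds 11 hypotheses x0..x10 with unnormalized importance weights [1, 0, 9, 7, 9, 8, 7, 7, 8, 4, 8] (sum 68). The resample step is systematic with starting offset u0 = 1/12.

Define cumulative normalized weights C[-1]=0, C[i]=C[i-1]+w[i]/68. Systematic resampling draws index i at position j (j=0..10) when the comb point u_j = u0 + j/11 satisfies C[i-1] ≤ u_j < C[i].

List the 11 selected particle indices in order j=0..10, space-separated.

2 3 4 4 5 6 7 8 8 10 10

C = [1/68, 1/68, 5/34, 1/4, 13/34, 1/2, 41/68, 12/17, 14/17, 15/17, 1]
j=0: u_0=1/12 ∈ [1/68, 5/34) → index 2
j=1: u_1=23/132 ∈ [5/34, 1/4) → index 3
j=2: u_2=35/132 ∈ [1/4, 13/34) → index 4
j=3: u_3=47/132 ∈ [1/4, 13/34) → index 4
j=4: u_4=59/132 ∈ [13/34, 1/2) → index 5
j=5: u_5=71/132 ∈ [1/2, 41/68) → index 6
j=6: u_6=83/132 ∈ [41/68, 12/17) → index 7
j=7: u_7=95/132 ∈ [12/17, 14/17) → index 8
j=8: u_8=107/132 ∈ [12/17, 14/17) → index 8
j=9: u_9=119/132 ∈ [15/17, 1) → index 10
j=10: u_10=131/132 ∈ [15/17, 1) → index 10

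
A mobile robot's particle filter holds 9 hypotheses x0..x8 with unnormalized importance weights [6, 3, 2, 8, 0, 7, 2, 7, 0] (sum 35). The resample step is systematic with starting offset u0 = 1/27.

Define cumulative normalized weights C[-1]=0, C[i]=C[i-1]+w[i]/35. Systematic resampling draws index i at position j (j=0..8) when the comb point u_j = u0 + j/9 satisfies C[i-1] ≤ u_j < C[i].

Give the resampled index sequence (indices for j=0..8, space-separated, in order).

0 0 2 3 3 5 5 7 7

C = [6/35, 9/35, 11/35, 19/35, 19/35, 26/35, 4/5, 1, 1]
j=0: u_0=1/27 ∈ [0, 6/35) → index 0
j=1: u_1=4/27 ∈ [0, 6/35) → index 0
j=2: u_2=7/27 ∈ [9/35, 11/35) → index 2
j=3: u_3=10/27 ∈ [11/35, 19/35) → index 3
j=4: u_4=13/27 ∈ [11/35, 19/35) → index 3
j=5: u_5=16/27 ∈ [19/35, 26/35) → index 5
j=6: u_6=19/27 ∈ [19/35, 26/35) → index 5
j=7: u_7=22/27 ∈ [4/5, 1) → index 7
j=8: u_8=25/27 ∈ [4/5, 1) → index 7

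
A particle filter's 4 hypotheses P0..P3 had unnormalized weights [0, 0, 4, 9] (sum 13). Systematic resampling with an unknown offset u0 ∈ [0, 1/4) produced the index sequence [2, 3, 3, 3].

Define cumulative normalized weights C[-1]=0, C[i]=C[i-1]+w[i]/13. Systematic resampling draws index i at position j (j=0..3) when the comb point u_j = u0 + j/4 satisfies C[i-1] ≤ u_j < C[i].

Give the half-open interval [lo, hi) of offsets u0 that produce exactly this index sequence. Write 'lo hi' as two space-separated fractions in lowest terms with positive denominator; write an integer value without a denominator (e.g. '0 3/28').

C = [0, 0, 4/13, 1]
j=0 picked index 2: u0 ∈ [0, 4/13)
j=1 picked index 3: u0 ∈ [3/52, 3/4)
j=2 picked index 3: u0 ∈ [-5/26, 1/2)
j=3 picked index 3: u0 ∈ [-23/52, 1/4)
intersection: [3/52, 1/4)

3/52 1/4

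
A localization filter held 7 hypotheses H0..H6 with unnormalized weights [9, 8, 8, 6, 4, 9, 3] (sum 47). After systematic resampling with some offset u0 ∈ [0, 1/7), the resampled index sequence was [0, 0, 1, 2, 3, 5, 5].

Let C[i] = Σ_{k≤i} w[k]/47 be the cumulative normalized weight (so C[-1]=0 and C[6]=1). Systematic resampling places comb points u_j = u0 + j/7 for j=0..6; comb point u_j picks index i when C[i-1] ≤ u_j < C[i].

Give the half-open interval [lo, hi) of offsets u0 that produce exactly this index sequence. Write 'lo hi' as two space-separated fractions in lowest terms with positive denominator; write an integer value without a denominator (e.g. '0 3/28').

10/329 16/329

C = [9/47, 17/47, 25/47, 31/47, 35/47, 44/47, 1]
j=0 picked index 0: u0 ∈ [0, 9/47)
j=1 picked index 0: u0 ∈ [-1/7, 16/329)
j=2 picked index 1: u0 ∈ [-31/329, 25/329)
j=3 picked index 2: u0 ∈ [-22/329, 34/329)
j=4 picked index 3: u0 ∈ [-13/329, 29/329)
j=5 picked index 5: u0 ∈ [10/329, 73/329)
j=6 picked index 5: u0 ∈ [-37/329, 26/329)
intersection: [10/329, 16/329)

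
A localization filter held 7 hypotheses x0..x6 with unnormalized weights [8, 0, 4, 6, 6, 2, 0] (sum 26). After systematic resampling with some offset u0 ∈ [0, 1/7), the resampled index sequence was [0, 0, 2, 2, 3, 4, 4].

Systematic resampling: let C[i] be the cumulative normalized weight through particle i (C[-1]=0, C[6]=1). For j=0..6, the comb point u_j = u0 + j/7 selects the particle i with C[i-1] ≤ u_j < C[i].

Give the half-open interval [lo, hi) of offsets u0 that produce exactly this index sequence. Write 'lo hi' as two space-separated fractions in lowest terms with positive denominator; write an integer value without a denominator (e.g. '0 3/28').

C = [4/13, 4/13, 6/13, 9/13, 12/13, 1, 1]
j=0 picked index 0: u0 ∈ [0, 4/13)
j=1 picked index 0: u0 ∈ [-1/7, 15/91)
j=2 picked index 2: u0 ∈ [2/91, 16/91)
j=3 picked index 2: u0 ∈ [-11/91, 3/91)
j=4 picked index 3: u0 ∈ [-10/91, 11/91)
j=5 picked index 4: u0 ∈ [-2/91, 19/91)
j=6 picked index 4: u0 ∈ [-15/91, 6/91)
intersection: [2/91, 3/91)

2/91 3/91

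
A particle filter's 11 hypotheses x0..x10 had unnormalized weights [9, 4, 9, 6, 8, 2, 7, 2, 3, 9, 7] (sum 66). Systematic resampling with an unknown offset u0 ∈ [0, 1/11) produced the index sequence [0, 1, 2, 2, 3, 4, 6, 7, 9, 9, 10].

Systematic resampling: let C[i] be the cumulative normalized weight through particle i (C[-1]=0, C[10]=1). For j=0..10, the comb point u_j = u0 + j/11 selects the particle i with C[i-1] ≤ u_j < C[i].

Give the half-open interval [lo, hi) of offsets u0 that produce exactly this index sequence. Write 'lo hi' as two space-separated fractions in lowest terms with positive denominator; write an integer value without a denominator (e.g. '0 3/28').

1/22 2/33

C = [3/22, 13/66, 1/3, 14/33, 6/11, 19/33, 15/22, 47/66, 25/33, 59/66, 1]
j=0 picked index 0: u0 ∈ [0, 3/22)
j=1 picked index 1: u0 ∈ [1/22, 7/66)
j=2 picked index 2: u0 ∈ [1/66, 5/33)
j=3 picked index 2: u0 ∈ [-5/66, 2/33)
j=4 picked index 3: u0 ∈ [-1/33, 2/33)
j=5 picked index 4: u0 ∈ [-1/33, 1/11)
j=6 picked index 6: u0 ∈ [1/33, 3/22)
j=7 picked index 7: u0 ∈ [1/22, 5/66)
j=8 picked index 9: u0 ∈ [1/33, 1/6)
j=9 picked index 9: u0 ∈ [-2/33, 5/66)
j=10 picked index 10: u0 ∈ [-1/66, 1/11)
intersection: [1/22, 2/33)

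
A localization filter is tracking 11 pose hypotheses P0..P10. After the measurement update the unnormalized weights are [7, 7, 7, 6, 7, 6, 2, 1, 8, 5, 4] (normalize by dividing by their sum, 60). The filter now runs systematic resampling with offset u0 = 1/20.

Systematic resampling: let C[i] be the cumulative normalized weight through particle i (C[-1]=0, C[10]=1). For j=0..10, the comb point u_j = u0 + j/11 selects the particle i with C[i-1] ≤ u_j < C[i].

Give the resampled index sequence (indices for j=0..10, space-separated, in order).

C = [7/60, 7/30, 7/20, 9/20, 17/30, 2/3, 7/10, 43/60, 17/20, 14/15, 1]
j=0: u_0=1/20 ∈ [0, 7/60) → index 0
j=1: u_1=31/220 ∈ [7/60, 7/30) → index 1
j=2: u_2=51/220 ∈ [7/60, 7/30) → index 1
j=3: u_3=71/220 ∈ [7/30, 7/20) → index 2
j=4: u_4=91/220 ∈ [7/20, 9/20) → index 3
j=5: u_5=111/220 ∈ [9/20, 17/30) → index 4
j=6: u_6=131/220 ∈ [17/30, 2/3) → index 5
j=7: u_7=151/220 ∈ [2/3, 7/10) → index 6
j=8: u_8=171/220 ∈ [43/60, 17/20) → index 8
j=9: u_9=191/220 ∈ [17/20, 14/15) → index 9
j=10: u_10=211/220 ∈ [14/15, 1) → index 10

0 1 1 2 3 4 5 6 8 9 10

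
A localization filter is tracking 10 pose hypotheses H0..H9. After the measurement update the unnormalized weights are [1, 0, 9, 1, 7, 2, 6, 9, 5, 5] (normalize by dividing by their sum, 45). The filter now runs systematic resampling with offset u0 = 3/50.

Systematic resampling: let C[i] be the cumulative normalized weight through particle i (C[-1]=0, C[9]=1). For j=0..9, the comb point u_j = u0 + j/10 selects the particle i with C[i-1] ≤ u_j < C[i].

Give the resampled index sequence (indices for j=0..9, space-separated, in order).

C = [1/45, 1/45, 2/9, 11/45, 2/5, 4/9, 26/45, 7/9, 8/9, 1]
j=0: u_0=3/50 ∈ [1/45, 2/9) → index 2
j=1: u_1=4/25 ∈ [1/45, 2/9) → index 2
j=2: u_2=13/50 ∈ [11/45, 2/5) → index 4
j=3: u_3=9/25 ∈ [11/45, 2/5) → index 4
j=4: u_4=23/50 ∈ [4/9, 26/45) → index 6
j=5: u_5=14/25 ∈ [4/9, 26/45) → index 6
j=6: u_6=33/50 ∈ [26/45, 7/9) → index 7
j=7: u_7=19/25 ∈ [26/45, 7/9) → index 7
j=8: u_8=43/50 ∈ [7/9, 8/9) → index 8
j=9: u_9=24/25 ∈ [8/9, 1) → index 9

2 2 4 4 6 6 7 7 8 9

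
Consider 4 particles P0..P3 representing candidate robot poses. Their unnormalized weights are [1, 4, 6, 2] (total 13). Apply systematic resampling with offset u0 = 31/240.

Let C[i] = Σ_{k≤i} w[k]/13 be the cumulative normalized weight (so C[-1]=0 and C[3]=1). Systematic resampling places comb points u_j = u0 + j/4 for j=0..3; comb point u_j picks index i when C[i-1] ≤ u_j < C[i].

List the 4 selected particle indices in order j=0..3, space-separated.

1 1 2 3

C = [1/13, 5/13, 11/13, 1]
j=0: u_0=31/240 ∈ [1/13, 5/13) → index 1
j=1: u_1=91/240 ∈ [1/13, 5/13) → index 1
j=2: u_2=151/240 ∈ [5/13, 11/13) → index 2
j=3: u_3=211/240 ∈ [11/13, 1) → index 3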